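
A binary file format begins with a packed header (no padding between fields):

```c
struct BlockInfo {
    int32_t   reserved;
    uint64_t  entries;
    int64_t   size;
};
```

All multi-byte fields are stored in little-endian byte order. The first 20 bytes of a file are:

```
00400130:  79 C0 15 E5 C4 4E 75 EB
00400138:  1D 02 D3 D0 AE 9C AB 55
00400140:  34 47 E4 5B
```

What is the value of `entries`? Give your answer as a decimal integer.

`entries` follows `reserved` (4 bytes), so it starts at byte offset 4 and occupies 8 bytes.
Bytes at offsets 4..11: C4 4E 75 EB 1D 02 D3 D0.
In little-endian order the low byte comes first in memory.
Reassemble most-significant byte first: D0 D3 02 1D EB 75 4E C4 → 0xD0D3021DEB754EC4.
0xD0D3021DEB754EC4 = 15047373107502599876.

15047373107502599876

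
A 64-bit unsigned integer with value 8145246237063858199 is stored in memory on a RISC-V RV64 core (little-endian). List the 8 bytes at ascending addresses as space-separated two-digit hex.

17 48 47 18 4C BA 09 71

8145246237063858199 in hexadecimal, padded to 64 bits, is 0x7109BA4C18474817.
Split into bytes (most-significant first): 71 09 BA 4C 18 47 48 17.
In little-endian order the low byte comes first in memory.
So at ascending addresses the bytes are 17 48 47 18 4C BA 09 71.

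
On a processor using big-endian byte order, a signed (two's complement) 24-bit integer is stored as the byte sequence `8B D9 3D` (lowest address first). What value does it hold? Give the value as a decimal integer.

-7612099

Big-endian stores the most-significant byte at the lowest address.
The bytes are already most-significant first: 0x8BD93D.
Top bit is set, so as a signed 24-bit value this is 0x8BD93D − 2^24 = -7612099.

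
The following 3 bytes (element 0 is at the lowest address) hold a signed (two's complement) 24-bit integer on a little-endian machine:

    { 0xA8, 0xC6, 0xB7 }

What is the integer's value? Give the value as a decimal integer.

-4733272

Little-endian stores the least-significant byte at the lowest address.
Reassemble most-significant byte first: B7 C6 A8 → 0xB7C6A8.
Top bit is set, so as a signed 24-bit value this is 0xB7C6A8 − 2^24 = -4733272.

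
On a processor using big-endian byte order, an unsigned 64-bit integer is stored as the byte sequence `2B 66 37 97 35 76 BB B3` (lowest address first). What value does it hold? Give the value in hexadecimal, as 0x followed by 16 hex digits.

In big-endian order the high byte comes first in memory.
The bytes are already most-significant first: 0x2B6637973576BBB3.

0x2B6637973576BBB3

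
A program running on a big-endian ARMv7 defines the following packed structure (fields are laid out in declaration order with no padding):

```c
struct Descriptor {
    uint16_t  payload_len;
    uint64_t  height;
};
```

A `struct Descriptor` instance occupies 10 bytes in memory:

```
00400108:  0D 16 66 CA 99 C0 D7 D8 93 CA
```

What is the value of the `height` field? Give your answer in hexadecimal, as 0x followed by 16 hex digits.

`height` follows `payload_len` (2 bytes), so it starts at byte offset 2 and occupies 8 bytes.
Bytes at offsets 2..9: 66 CA 99 C0 D7 D8 93 CA.
Big-endian: lowest address holds the most-significant byte.
The bytes are already most-significant first: 0x66CA99C0D7D893CA.

0x66CA99C0D7D893CA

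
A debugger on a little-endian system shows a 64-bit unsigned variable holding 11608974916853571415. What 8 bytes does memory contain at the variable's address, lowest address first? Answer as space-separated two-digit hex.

11608974916853571415 in hexadecimal, padded to 64 bits, is 0xA11B5D2E0D7A1F57.
Split into bytes (most-significant first): A1 1B 5D 2E 0D 7A 1F 57.
Little-endian stores the least-significant byte at the lowest address.
So at ascending addresses the bytes are 57 1F 7A 0D 2E 5D 1B A1.

57 1F 7A 0D 2E 5D 1B A1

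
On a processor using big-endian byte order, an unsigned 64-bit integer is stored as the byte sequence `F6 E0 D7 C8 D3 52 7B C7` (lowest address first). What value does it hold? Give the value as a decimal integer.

In big-endian order the high byte comes first in memory.
The bytes are already most-significant first: 0xF6E0D7C8D3527BC7.
0xF6E0D7C8D3527BC7 = 17789455785652288455.

17789455785652288455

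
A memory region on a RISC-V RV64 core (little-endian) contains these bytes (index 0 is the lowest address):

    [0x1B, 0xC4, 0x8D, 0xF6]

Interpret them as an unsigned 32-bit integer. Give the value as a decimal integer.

4136485915

In little-endian order the low byte comes first in memory.
Reassemble most-significant byte first: F6 8D C4 1B → 0xF68DC41B.
0xF68DC41B = 4136485915.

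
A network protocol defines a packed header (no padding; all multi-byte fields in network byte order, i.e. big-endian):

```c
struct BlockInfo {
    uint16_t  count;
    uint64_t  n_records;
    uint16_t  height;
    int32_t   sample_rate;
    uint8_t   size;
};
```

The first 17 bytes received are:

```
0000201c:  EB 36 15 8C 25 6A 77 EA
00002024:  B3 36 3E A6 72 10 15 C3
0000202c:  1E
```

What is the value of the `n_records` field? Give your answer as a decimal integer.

`n_records` follows `count` (2 bytes), so it starts at byte offset 2 and occupies 8 bytes.
Bytes at offsets 2..9: 15 8C 25 6A 77 EA B3 36.
Big-endian stores the most-significant byte at the lowest address.
The bytes are already most-significant first: 0x158C256A77EAB336.
0x158C256A77EAB336 = 1552657110744609590.

1552657110744609590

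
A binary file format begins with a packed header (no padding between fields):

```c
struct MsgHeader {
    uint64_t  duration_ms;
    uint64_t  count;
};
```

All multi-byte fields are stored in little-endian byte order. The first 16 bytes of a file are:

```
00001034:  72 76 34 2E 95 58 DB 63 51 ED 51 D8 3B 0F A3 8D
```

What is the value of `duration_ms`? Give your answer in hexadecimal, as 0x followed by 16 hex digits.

0x63DB58952E347672

`duration_ms` is the first field, at byte offset 0, occupying 8 bytes.
Bytes at offsets 0..7: 72 76 34 2E 95 58 DB 63.
Little-endian stores the least-significant byte at the lowest address.
Reassemble most-significant byte first: 63 DB 58 95 2E 34 76 72 → 0x63DB58952E347672.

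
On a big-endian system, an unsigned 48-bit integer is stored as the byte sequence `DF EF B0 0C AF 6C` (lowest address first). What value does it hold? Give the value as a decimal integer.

Big-endian stores the most-significant byte at the lowest address.
The bytes are already most-significant first: 0xDFEFB00CAF6C.
0xDFEFB00CAF6C = 246220543799148.

246220543799148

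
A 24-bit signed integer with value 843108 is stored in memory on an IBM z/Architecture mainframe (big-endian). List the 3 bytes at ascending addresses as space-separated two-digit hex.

0C DD 64

843108 in hexadecimal, padded to 24 bits, is 0x0CDD64.
Split into bytes (most-significant first): 0C DD 64.
Big-endian: lowest address holds the most-significant byte.
So the memory order matches the most-significant-first order: 0C DD 64.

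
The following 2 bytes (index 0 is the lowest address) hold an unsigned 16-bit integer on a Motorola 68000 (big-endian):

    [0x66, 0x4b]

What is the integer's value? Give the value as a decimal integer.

26187

Big-endian: lowest address holds the most-significant byte.
The bytes are already most-significant first: 0x664B.
0x664B = 26187.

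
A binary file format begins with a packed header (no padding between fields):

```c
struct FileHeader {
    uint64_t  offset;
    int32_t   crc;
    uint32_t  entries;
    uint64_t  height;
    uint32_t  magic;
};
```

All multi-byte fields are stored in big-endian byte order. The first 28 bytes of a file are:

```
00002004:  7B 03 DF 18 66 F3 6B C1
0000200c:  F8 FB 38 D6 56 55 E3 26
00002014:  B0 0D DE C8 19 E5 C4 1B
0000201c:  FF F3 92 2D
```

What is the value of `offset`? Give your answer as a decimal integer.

`offset` is the first field, at byte offset 0, occupying 8 bytes.
Bytes at offsets 0..7: 7B 03 DF 18 66 F3 6B C1.
In big-endian order the high byte comes first in memory.
The bytes are already most-significant first: 0x7B03DF1866F36BC1.
0x7B03DF1866F36BC1 = 8864173787494706113.

8864173787494706113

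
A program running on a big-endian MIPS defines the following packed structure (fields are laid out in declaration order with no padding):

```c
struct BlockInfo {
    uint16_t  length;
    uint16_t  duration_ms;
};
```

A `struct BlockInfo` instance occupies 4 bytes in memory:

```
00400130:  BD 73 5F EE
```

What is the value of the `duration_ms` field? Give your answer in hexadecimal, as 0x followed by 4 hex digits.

0x5FEE

`duration_ms` follows `length` (2 bytes), so it starts at byte offset 2 and occupies 2 bytes.
Bytes at offsets 2..3: 5F EE.
Big-endian stores the most-significant byte at the lowest address.
The bytes are already most-significant first: 0x5FEE.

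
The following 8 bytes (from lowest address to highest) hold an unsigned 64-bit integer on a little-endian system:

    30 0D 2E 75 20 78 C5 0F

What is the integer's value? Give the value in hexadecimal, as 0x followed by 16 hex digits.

Little-endian: lowest address holds the least-significant byte.
Reassemble most-significant byte first: 0F C5 78 20 75 2E 0D 30 → 0x0FC57820752E0D30.

0x0FC57820752E0D30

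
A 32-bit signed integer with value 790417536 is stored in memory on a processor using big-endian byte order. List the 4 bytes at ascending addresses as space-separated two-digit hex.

2F 1C D0 80

790417536 in hexadecimal, padded to 32 bits, is 0x2F1CD080.
Split into bytes (most-significant first): 2F 1C D0 80.
In big-endian order the high byte comes first in memory.
So the memory order matches the most-significant-first order: 2F 1C D0 80.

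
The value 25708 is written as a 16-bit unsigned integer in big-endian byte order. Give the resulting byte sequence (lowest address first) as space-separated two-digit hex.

25708 in hexadecimal, padded to 16 bits, is 0x646C.
Split into bytes (most-significant first): 64 6C.
Big-endian stores the most-significant byte at the lowest address.
So the memory order matches the most-significant-first order: 64 6C.

64 6C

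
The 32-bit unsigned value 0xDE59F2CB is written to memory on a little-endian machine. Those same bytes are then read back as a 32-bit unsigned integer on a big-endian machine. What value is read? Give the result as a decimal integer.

Stored little-endian, the bytes at ascending addresses are CB F2 59 DE.
Read back as big-endian, the last byte is least significant, giving 0xCBF259DE.
0xCBF259DE = 3421657566.

3421657566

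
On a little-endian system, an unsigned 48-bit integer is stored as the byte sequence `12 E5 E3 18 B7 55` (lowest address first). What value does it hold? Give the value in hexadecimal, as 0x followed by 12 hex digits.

0x55B718E3E512

Little-endian stores the least-significant byte at the lowest address.
Reassemble most-significant byte first: 55 B7 18 E3 E5 12 → 0x55B718E3E512.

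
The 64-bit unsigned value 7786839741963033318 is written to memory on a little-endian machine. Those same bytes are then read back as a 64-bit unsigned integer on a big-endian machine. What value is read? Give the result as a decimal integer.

7786839741963033318 in 64-bit hexadecimal is 0x6C10697D2699DAE6.
Stored little-endian, the bytes at ascending addresses are E6 DA 99 26 7D 69 10 6C.
Read back as big-endian, the last byte is least significant, giving 0xE6DA99267D69106C.
0xE6DA99267D69106C = 16634776564238192748.

16634776564238192748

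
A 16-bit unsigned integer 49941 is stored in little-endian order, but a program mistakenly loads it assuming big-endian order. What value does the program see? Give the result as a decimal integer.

5571

49941 in 16-bit hexadecimal is 0xC315.
Stored little-endian, the bytes at ascending addresses are 15 C3.
Read back as big-endian, the last byte is least significant, giving 0x15C3.
0x15C3 = 5571.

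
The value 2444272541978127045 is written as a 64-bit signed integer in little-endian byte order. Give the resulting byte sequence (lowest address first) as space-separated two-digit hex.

2444272541978127045 in hexadecimal, padded to 64 bits, is 0x21EBCCED36D8EAC5.
Split into bytes (most-significant first): 21 EB CC ED 36 D8 EA C5.
Little-endian stores the least-significant byte at the lowest address.
So at ascending addresses the bytes are C5 EA D8 36 ED CC EB 21.

C5 EA D8 36 ED CC EB 21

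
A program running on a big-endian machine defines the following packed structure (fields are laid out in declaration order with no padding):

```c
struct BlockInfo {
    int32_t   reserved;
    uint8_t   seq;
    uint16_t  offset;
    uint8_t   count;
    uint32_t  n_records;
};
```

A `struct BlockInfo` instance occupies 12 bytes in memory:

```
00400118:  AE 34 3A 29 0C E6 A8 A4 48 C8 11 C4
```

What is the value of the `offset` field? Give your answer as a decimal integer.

`offset` follows `reserved` (4 B), `seq` (1 B), so it starts at offset 4 + 1 = 5 and occupies 2 bytes.
Bytes at offsets 5..6: E6 A8.
Big-endian stores the most-significant byte at the lowest address.
The bytes are already most-significant first: 0xE6A8.
0xE6A8 = 59048.

59048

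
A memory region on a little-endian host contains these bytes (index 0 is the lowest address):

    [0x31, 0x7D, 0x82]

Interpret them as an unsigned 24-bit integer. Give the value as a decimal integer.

8551729

Little-endian stores the least-significant byte at the lowest address.
Reassemble most-significant byte first: 82 7D 31 → 0x827D31.
0x827D31 = 8551729.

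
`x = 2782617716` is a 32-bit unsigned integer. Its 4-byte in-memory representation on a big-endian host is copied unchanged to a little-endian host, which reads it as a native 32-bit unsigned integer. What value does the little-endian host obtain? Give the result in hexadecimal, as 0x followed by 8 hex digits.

0x7460DBA5

2782617716 in 32-bit hexadecimal is 0xA5DB6074.
Stored big-endian, the bytes at ascending addresses are A5 DB 60 74.
Read back as little-endian, the first byte is least significant, giving 0x7460DBA5.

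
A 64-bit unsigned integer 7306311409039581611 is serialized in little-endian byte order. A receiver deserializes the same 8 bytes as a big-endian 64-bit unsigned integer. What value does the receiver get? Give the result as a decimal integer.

12331190145162896741

7306311409039581611 in 64-bit hexadecimal is 0x65653B841A3021AB.
Stored little-endian, the bytes at ascending addresses are AB 21 30 1A 84 3B 65 65.
Read back as big-endian, the last byte is least significant, giving 0xAB21301A843B6565.
0xAB21301A843B6565 = 12331190145162896741.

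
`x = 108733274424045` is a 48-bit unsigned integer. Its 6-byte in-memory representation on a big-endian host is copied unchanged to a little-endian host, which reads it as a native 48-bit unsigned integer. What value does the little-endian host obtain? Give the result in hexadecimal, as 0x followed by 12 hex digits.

108733274424045 in 48-bit hexadecimal is 0x62E4703282ED.
Stored big-endian, the bytes at ascending addresses are 62 E4 70 32 82 ED.
Read back as little-endian, the first byte is least significant, giving 0xED823270E462.

0xED823270E462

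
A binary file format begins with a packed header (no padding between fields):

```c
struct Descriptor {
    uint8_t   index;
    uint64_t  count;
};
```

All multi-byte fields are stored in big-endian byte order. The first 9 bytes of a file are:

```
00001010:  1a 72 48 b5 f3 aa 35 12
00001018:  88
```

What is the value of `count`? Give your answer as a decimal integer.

8235031976784237192

`count` follows `index` (1 byte), so it starts at byte offset 1 and occupies 8 bytes.
Bytes at offsets 1..8: 72 48 B5 F3 AA 35 12 88.
Big-endian: lowest address holds the most-significant byte.
The bytes are already most-significant first: 0x7248B5F3AA351288.
0x7248B5F3AA351288 = 8235031976784237192.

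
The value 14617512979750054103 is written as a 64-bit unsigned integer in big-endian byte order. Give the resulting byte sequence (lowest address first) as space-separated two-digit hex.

14617512979750054103 in hexadecimal, padded to 64 bits, is 0xCADBD69BB1A9E8D7.
Split into bytes (most-significant first): CA DB D6 9B B1 A9 E8 D7.
Big-endian: lowest address holds the most-significant byte.
So the memory order matches the most-significant-first order: CA DB D6 9B B1 A9 E8 D7.

CA DB D6 9B B1 A9 E8 D7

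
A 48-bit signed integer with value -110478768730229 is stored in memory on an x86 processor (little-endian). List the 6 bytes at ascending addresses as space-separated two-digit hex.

8B 0F 3C 28 85 9B

Two's complement of -110478768730229 in 48 bits: 110478768730229 = 0x647AD7C3F075; invert → 0x9B85283C0F8A; add 1 → 0x9B85283C0F8B.
Split into bytes (most-significant first): 9B 85 28 3C 0F 8B.
Little-endian stores the least-significant byte at the lowest address.
So at ascending addresses the bytes are 8B 0F 3C 28 85 9B.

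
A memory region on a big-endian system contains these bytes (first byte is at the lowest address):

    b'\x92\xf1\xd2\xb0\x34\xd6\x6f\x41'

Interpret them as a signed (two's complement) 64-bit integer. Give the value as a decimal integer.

-7858268220542259391

Big-endian stores the most-significant byte at the lowest address.
The bytes are already most-significant first: 0x92F1D2B034D66F41.
Top bit is set, so as a signed 64-bit value this is 0x92F1D2B034D66F41 − 2^64 = -7858268220542259391.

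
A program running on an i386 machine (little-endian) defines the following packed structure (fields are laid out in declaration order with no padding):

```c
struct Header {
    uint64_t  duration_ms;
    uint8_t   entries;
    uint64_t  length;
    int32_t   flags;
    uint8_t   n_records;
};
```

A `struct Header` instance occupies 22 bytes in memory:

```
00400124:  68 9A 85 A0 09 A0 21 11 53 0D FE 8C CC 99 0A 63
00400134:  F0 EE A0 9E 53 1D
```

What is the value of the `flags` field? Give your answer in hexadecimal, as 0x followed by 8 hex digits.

0x539EA0EE

`flags` follows `duration_ms` (8 B), `entries` (1 B), `length` (8 B), so it starts at offset 8 + 1 + 8 = 17 and occupies 4 bytes.
Bytes at offsets 17..20: EE A0 9E 53.
Little-endian: lowest address holds the least-significant byte.
Reassemble most-significant byte first: 53 9E A0 EE → 0x539EA0EE.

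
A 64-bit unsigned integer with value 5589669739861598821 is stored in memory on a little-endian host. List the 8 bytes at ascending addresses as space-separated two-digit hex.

65 62 33 58 03 7F 92 4D

5589669739861598821 in hexadecimal, padded to 64 bits, is 0x4D927F0358336265.
Split into bytes (most-significant first): 4D 92 7F 03 58 33 62 65.
Little-endian: lowest address holds the least-significant byte.
So at ascending addresses the bytes are 65 62 33 58 03 7F 92 4D.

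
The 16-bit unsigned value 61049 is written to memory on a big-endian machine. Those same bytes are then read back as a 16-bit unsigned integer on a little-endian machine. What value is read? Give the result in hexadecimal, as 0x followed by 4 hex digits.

61049 in 16-bit hexadecimal is 0xEE79.
Stored big-endian, the bytes at ascending addresses are EE 79.
Read back as little-endian, the first byte is least significant, giving 0x79EE.

0x79EE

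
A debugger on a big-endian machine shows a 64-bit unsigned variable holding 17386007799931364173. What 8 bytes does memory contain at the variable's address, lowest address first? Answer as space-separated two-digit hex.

17386007799931364173 in hexadecimal, padded to 64 bits, is 0xF14781FAA114634D.
Split into bytes (most-significant first): F1 47 81 FA A1 14 63 4D.
Big-endian stores the most-significant byte at the lowest address.
So the memory order matches the most-significant-first order: F1 47 81 FA A1 14 63 4D.

F1 47 81 FA A1 14 63 4D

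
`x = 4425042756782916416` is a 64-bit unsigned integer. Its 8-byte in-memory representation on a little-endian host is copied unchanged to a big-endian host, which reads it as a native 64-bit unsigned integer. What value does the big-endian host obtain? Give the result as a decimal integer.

4612801206449367101

4425042756782916416 in 64-bit hexadecimal is 0x3D68E8F141F60340.
Stored little-endian, the bytes at ascending addresses are 40 03 F6 41 F1 E8 68 3D.
Read back as big-endian, the last byte is least significant, giving 0x4003F641F1E8683D.
0x4003F641F1E8683D = 4612801206449367101.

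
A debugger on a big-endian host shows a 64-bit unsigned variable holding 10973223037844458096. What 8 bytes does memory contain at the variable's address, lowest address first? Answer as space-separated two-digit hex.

98 48 B8 36 DB DA 0A 70

10973223037844458096 in hexadecimal, padded to 64 bits, is 0x9848B836DBDA0A70.
Split into bytes (most-significant first): 98 48 B8 36 DB DA 0A 70.
In big-endian order the high byte comes first in memory.
So the memory order matches the most-significant-first order: 98 48 B8 36 DB DA 0A 70.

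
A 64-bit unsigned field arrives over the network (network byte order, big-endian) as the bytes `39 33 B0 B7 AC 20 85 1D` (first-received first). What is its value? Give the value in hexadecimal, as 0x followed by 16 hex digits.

0x3933B0B7AC20851D

In big-endian order the high byte comes first in memory.
The bytes are already most-significant first: 0x3933B0B7AC20851D.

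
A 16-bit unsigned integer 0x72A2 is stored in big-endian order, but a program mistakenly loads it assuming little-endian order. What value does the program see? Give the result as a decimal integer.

41586

Stored big-endian, the bytes at ascending addresses are 72 A2.
Read back as little-endian, the first byte is least significant, giving 0xA272.
0xA272 = 41586.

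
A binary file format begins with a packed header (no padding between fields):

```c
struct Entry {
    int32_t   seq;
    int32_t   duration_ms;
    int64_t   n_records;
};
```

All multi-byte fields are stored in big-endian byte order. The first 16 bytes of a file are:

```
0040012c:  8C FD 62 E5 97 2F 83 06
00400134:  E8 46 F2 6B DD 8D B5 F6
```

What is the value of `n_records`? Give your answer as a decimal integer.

-1709412463448050186

`n_records` follows `seq` (4 B), `duration_ms` (4 B), so it starts at offset 4 + 4 = 8 and occupies 8 bytes.
Bytes at offsets 8..15: E8 46 F2 6B DD 8D B5 F6.
Big-endian: lowest address holds the most-significant byte.
The bytes are already most-significant first: 0xE846F26BDD8DB5F6.
Top bit is set, so as a signed 64-bit value this is 0xE846F26BDD8DB5F6 − 2^64 = -1709412463448050186.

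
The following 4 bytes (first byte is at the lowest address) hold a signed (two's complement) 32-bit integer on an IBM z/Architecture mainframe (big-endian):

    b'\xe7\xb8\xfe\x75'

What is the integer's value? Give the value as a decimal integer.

-407306635

In big-endian order the high byte comes first in memory.
The bytes are already most-significant first: 0xE7B8FE75.
Top bit is set, so as a signed 32-bit value this is 0xE7B8FE75 − 2^32 = -407306635.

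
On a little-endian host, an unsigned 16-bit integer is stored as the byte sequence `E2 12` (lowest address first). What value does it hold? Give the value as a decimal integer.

In little-endian order the low byte comes first in memory.
Reassemble most-significant byte first: 12 E2 → 0x12E2.
0x12E2 = 4834.

4834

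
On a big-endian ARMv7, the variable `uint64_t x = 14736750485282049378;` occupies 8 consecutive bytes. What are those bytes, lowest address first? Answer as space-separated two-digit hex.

CC 83 74 7C DA CD 4D 62

14736750485282049378 in hexadecimal, padded to 64 bits, is 0xCC83747CDACD4D62.
Split into bytes (most-significant first): CC 83 74 7C DA CD 4D 62.
Big-endian stores the most-significant byte at the lowest address.
So the memory order matches the most-significant-first order: CC 83 74 7C DA CD 4D 62.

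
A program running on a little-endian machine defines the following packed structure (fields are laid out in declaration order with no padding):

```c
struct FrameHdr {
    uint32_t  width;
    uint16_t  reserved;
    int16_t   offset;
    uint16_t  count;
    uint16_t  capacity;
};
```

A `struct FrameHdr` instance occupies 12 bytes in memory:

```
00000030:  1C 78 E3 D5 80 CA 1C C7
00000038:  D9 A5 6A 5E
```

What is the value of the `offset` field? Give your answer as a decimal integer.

`offset` follows `width` (4 B), `reserved` (2 B), so it starts at offset 4 + 2 = 6 and occupies 2 bytes.
Bytes at offsets 6..7: 1C C7.
Little-endian: lowest address holds the least-significant byte.
Reassemble most-significant byte first: C7 1C → 0xC71C.
Top bit is set, so as a signed 16-bit value this is 0xC71C − 2^16 = -14564.

-14564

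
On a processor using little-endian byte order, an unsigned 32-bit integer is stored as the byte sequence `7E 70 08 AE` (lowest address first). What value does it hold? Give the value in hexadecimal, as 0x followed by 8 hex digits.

0xAE08707E

Little-endian: lowest address holds the least-significant byte.
Reassemble most-significant byte first: AE 08 70 7E → 0xAE08707E.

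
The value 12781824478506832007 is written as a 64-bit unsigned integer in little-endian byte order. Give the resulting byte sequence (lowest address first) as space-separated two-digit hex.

87 D0 CA 66 A4 29 62 B1

12781824478506832007 in hexadecimal, padded to 64 bits, is 0xB16229A466CAD087.
Split into bytes (most-significant first): B1 62 29 A4 66 CA D0 87.
In little-endian order the low byte comes first in memory.
So at ascending addresses the bytes are 87 D0 CA 66 A4 29 62 B1.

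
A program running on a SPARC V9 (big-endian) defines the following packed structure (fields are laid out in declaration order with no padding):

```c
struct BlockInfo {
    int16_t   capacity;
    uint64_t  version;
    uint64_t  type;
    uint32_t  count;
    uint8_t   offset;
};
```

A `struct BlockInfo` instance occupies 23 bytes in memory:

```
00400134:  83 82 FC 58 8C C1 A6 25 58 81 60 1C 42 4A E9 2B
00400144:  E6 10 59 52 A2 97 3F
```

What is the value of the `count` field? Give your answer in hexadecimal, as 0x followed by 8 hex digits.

0x5952A297

`count` follows `capacity` (2 B), `version` (8 B), `type` (8 B), so it starts at offset 2 + 8 + 8 = 18 and occupies 4 bytes.
Bytes at offsets 18..21: 59 52 A2 97.
Big-endian stores the most-significant byte at the lowest address.
The bytes are already most-significant first: 0x5952A297.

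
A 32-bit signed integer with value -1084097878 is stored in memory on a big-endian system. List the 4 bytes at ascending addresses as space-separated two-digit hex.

Two's complement of -1084097878 in 32 bits: 1084097878 = 0x409E0556; invert → 0xBF61FAA9; add 1 → 0xBF61FAAA.
Split into bytes (most-significant first): BF 61 FA AA.
In big-endian order the high byte comes first in memory.
So the memory order matches the most-significant-first order: BF 61 FA AA.

BF 61 FA AA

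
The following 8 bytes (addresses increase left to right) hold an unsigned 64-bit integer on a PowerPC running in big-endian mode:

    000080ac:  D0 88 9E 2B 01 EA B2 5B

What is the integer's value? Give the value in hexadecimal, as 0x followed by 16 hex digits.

0xD0889E2B01EAB25B

Big-endian stores the most-significant byte at the lowest address.
The bytes are already most-significant first: 0xD0889E2B01EAB25B.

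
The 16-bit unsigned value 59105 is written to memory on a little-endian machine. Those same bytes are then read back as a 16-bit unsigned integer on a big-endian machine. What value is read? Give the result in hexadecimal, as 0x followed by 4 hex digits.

0xE1E6

59105 in 16-bit hexadecimal is 0xE6E1.
Stored little-endian, the bytes at ascending addresses are E1 E6.
Read back as big-endian, the last byte is least significant, giving 0xE1E6.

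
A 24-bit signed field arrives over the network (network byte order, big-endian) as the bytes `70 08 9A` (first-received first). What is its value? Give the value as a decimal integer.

7342234

Big-endian: lowest address holds the most-significant byte.
The bytes are already most-significant first: 0x70089A.
0x70089A = 7342234.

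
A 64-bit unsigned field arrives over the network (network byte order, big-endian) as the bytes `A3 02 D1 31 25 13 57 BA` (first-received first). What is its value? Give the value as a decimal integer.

11746180787141302202

In big-endian order the high byte comes first in memory.
The bytes are already most-significant first: 0xA302D131251357BA.
0xA302D131251357BA = 11746180787141302202.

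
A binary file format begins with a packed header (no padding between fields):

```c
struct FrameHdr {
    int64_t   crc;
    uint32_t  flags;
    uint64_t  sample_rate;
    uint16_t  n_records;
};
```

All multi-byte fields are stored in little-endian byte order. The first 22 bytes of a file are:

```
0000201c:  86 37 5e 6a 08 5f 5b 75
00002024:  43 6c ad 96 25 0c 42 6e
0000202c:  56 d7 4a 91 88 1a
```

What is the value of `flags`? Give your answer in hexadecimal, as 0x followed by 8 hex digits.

0x96AD6C43

`flags` follows `crc` (8 bytes), so it starts at byte offset 8 and occupies 4 bytes.
Bytes at offsets 8..11: 43 6C AD 96.
Little-endian: lowest address holds the least-significant byte.
Reassemble most-significant byte first: 96 AD 6C 43 → 0x96AD6C43.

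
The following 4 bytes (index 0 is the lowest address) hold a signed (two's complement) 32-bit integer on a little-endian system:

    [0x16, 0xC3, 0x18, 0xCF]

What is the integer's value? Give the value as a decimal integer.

-820460778

Little-endian: lowest address holds the least-significant byte.
Reassemble most-significant byte first: CF 18 C3 16 → 0xCF18C316.
Top bit is set, so as a signed 32-bit value this is 0xCF18C316 − 2^32 = -820460778.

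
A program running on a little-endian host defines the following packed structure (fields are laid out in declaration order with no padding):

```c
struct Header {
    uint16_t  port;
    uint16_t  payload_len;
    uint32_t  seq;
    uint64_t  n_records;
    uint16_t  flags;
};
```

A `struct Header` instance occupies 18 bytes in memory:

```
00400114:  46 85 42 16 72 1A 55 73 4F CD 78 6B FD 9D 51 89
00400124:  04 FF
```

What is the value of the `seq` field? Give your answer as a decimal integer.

`seq` follows `port` (2 B), `payload_len` (2 B), so it starts at offset 2 + 2 = 4 and occupies 4 bytes.
Bytes at offsets 4..7: 72 1A 55 73.
In little-endian order the low byte comes first in memory.
Reassemble most-significant byte first: 73 55 1A 72 → 0x73551A72.
0x73551A72 = 1934957170.

1934957170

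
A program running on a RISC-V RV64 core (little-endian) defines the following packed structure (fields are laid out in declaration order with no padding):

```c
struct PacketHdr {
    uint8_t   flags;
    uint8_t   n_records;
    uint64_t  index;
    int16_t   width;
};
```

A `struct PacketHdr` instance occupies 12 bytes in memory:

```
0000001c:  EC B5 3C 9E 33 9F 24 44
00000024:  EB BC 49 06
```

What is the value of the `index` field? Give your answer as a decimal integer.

13613049222737927740

`index` follows `flags` (1 B), `n_records` (1 B), so it starts at offset 1 + 1 = 2 and occupies 8 bytes.
Bytes at offsets 2..9: 3C 9E 33 9F 24 44 EB BC.
Little-endian: lowest address holds the least-significant byte.
Reassemble most-significant byte first: BC EB 44 24 9F 33 9E 3C → 0xBCEB44249F339E3C.
0xBCEB44249F339E3C = 13613049222737927740.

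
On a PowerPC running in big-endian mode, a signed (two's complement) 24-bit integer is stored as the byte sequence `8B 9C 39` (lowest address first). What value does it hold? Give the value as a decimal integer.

-7627719

In big-endian order the high byte comes first in memory.
The bytes are already most-significant first: 0x8B9C39.
Top bit is set, so as a signed 24-bit value this is 0x8B9C39 − 2^24 = -7627719.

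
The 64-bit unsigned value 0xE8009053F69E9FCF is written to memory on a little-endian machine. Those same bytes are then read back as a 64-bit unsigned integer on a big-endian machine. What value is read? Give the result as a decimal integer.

14960851267949166824

Stored little-endian, the bytes at ascending addresses are CF 9F 9E F6 53 90 00 E8.
Read back as big-endian, the last byte is least significant, giving 0xCF9F9EF6539000E8.
0xCF9F9EF6539000E8 = 14960851267949166824.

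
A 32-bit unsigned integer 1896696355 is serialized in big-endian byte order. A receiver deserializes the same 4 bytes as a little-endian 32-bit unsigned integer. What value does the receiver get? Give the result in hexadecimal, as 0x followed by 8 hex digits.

1896696355 in 32-bit hexadecimal is 0x710D4A23.
Stored big-endian, the bytes at ascending addresses are 71 0D 4A 23.
Read back as little-endian, the first byte is least significant, giving 0x234A0D71.

0x234A0D71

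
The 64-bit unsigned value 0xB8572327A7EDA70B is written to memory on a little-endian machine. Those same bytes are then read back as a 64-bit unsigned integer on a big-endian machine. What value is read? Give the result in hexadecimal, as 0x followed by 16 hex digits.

0x0BA7EDA7272357B8

Stored little-endian, the bytes at ascending addresses are 0B A7 ED A7 27 23 57 B8.
Read back as big-endian, the last byte is least significant, giving 0x0BA7EDA7272357B8.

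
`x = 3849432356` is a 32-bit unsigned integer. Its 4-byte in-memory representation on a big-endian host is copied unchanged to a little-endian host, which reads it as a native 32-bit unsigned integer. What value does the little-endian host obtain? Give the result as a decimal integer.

615346661

3849432356 in 32-bit hexadecimal is 0xE571AD24.
Stored big-endian, the bytes at ascending addresses are E5 71 AD 24.
Read back as little-endian, the first byte is least significant, giving 0x24AD71E5.
0x24AD71E5 = 615346661.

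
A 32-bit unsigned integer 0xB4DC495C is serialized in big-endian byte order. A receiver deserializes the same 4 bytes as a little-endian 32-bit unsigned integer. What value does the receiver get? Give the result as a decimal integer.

1548344500

Stored big-endian, the bytes at ascending addresses are B4 DC 49 5C.
Read back as little-endian, the first byte is least significant, giving 0x5C49DCB4.
0x5C49DCB4 = 1548344500.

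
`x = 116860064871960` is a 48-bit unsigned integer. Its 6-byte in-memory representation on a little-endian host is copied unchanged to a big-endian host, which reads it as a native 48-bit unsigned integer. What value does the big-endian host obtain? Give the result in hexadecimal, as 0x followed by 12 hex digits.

0x18B6A79A486A

116860064871960 in 48-bit hexadecimal is 0x6A489AA7B618.
Stored little-endian, the bytes at ascending addresses are 18 B6 A7 9A 48 6A.
Read back as big-endian, the last byte is least significant, giving 0x18B6A79A486A.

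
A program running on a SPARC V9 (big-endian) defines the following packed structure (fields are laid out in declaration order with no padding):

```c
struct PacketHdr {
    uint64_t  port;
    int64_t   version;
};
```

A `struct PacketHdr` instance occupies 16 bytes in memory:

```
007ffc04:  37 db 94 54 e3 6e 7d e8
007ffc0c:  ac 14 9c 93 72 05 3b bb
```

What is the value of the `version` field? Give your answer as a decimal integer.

`version` follows `port` (8 bytes), so it starts at byte offset 8 and occupies 8 bytes.
Bytes at offsets 8..15: AC 14 9C 93 72 05 3B BB.
In big-endian order the high byte comes first in memory.
The bytes are already most-significant first: 0xAC149C9372053BBB.
Top bit is set, so as a signed 64-bit value this is 0xAC149C9372053BBB − 2^64 = -6047036242564662341.

-6047036242564662341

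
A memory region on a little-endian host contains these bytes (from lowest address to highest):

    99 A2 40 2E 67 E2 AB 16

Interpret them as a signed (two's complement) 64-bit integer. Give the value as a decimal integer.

Little-endian: lowest address holds the least-significant byte.
Reassemble most-significant byte first: 16 AB E2 67 2E 40 A2 99 → 0x16ABE2672E40A299.
0x16ABE2672E40A299 = 1633648222637433497.

1633648222637433497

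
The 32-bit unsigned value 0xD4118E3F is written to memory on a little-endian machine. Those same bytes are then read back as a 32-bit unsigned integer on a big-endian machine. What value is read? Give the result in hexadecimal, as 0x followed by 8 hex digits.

0x3F8E11D4

Stored little-endian, the bytes at ascending addresses are 3F 8E 11 D4.
Read back as big-endian, the last byte is least significant, giving 0x3F8E11D4.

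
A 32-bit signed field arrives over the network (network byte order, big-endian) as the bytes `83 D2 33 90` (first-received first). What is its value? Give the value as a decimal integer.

-2083376240

In big-endian order the high byte comes first in memory.
The bytes are already most-significant first: 0x83D23390.
Top bit is set, so as a signed 32-bit value this is 0x83D23390 − 2^32 = -2083376240.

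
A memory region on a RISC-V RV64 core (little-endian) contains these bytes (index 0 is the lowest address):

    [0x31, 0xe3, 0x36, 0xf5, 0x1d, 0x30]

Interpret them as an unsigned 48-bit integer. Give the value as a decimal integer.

In little-endian order the low byte comes first in memory.
Reassemble most-significant byte first: 30 1D F5 36 E3 31 → 0x301DF536E331.
0x301DF536E331 = 52905226199857.

52905226199857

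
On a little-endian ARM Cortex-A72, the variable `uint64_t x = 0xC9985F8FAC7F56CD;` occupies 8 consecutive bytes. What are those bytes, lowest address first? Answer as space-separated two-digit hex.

CD 56 7F AC 8F 5F 98 C9

Split into bytes (most-significant first): C9 98 5F 8F AC 7F 56 CD.
Little-endian: lowest address holds the least-significant byte.
So at ascending addresses the bytes are CD 56 7F AC 8F 5F 98 C9.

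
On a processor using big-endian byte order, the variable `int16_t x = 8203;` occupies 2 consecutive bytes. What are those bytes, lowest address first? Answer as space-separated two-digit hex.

20 0B

8203 in hexadecimal, padded to 16 bits, is 0x200B.
Split into bytes (most-significant first): 20 0B.
Big-endian stores the most-significant byte at the lowest address.
So the memory order matches the most-significant-first order: 20 0B.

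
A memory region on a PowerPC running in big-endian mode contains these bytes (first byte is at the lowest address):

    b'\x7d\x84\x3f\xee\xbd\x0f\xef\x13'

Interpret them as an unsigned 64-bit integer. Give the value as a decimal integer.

Big-endian stores the most-significant byte at the lowest address.
The bytes are already most-significant first: 0x7D843FEEBD0FEF13.
0x7D843FEEBD0FEF13 = 9044424246273502995.

9044424246273502995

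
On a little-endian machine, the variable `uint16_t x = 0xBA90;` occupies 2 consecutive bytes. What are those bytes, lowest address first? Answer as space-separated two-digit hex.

90 BA

Split into bytes (most-significant first): BA 90.
Little-endian: lowest address holds the least-significant byte.
So at ascending addresses the bytes are 90 BA.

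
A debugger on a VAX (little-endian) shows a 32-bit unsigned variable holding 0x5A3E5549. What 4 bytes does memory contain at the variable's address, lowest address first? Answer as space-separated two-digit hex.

49 55 3E 5A

Split into bytes (most-significant first): 5A 3E 55 49.
Little-endian: lowest address holds the least-significant byte.
So at ascending addresses the bytes are 49 55 3E 5A.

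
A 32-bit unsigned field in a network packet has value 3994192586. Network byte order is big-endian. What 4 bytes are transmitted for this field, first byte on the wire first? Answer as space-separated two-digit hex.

EE 12 8A CA

3994192586 in hexadecimal, padded to 32 bits, is 0xEE128ACA.
Split into bytes (most-significant first): EE 12 8A CA.
In big-endian order the high byte comes first in memory.
So the memory order matches the most-significant-first order: EE 12 8A CA.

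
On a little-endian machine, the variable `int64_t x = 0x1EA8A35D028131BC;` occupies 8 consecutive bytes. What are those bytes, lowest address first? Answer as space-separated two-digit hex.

BC 31 81 02 5D A3 A8 1E

Split into bytes (most-significant first): 1E A8 A3 5D 02 81 31 BC.
Little-endian stores the least-significant byte at the lowest address.
So at ascending addresses the bytes are BC 31 81 02 5D A3 A8 1E.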